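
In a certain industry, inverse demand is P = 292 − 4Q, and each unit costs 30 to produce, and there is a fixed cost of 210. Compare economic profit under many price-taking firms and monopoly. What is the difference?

Competitive firms price at marginal cost: P = 30, giving Q = 65.5.
Profit = (30 − 30)·65.5 − 210 = −210.
Monopoly sets MR = MC: 292 − 8Q = 30 ⇒ Q = 32.75, P = 292 − 4·32.75 = 161.
Profit = (161 − 30)·32.75 − 210 = 4080.25.
Change in economic profit: 4080.25 − −210 = 4290.25.

Economic profit rises by 4290.25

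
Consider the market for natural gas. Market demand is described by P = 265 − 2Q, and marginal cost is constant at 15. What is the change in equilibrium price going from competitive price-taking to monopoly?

Perfect competition: P = MC = 15, so 265 − 2Q = 15 and Q = 125.
The monopolist equates marginal revenue to marginal cost: 265 − 4Q = 15, so Q = 62.5. From demand, P = 140.
Change in equilibrium price: 140 − 15 = 125.

Equilibrium price rises by 125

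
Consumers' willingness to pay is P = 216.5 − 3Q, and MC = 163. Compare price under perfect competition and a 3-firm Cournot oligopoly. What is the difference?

Under competition P = MC = 163, so Q = (216.5 − 163)/3 = 107/6.
In a 3-firm Cournot equilibrium, symmetry and the first-order condition give q = (216.5 − 163)/(12) = 107/24. So Q = 13.375 and P = 176.375.
Change in price: 176.375 − 163 = 13.375.

Price rises by 13.375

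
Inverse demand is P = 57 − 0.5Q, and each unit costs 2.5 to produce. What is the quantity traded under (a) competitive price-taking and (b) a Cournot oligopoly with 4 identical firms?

Competition: Q = 109; Cournot: Q = 87.2

Under competition P = MC = 2.5, so Q = (57 − 2.5)/0.5 = 109.
In a 4-firm Cournot equilibrium, symmetry and the first-order condition give q = (57 − 2.5)/(2.5) = 21.8. So Q = 87.2 and P = 13.4.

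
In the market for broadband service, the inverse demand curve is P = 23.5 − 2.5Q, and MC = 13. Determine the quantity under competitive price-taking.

Under competition P = MC = 13, so Q = (23.5 − 13)/2.5 = 4.2.

Q = 4.2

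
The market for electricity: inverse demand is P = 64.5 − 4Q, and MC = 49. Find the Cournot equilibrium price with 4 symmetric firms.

P = 52.1

In a 4-firm Cournot equilibrium, symmetry and the first-order condition give q = (64.5 − 49)/(20) = 0.775. So Q = 3.1 and P = 52.1.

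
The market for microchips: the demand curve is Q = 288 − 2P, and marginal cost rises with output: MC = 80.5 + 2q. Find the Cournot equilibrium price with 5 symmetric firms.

Inverting demand: P = 144 − 0.5Q.
In a 5-firm Cournot equilibrium, symmetry and the first-order condition give q = (144 − 80.5)/(5) = 12.7. So Q = 63.5 and P = 112.25.

P = 112.25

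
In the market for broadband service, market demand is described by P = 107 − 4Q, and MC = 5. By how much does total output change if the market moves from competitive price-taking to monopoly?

Competitive firms price at marginal cost: P = 5, giving Q = 25.5.
A monopolist chooses Q where MR = MC. MR = 107 − 8Q; setting this equal to 5 gives Q = 12.75 and P = 56.
Change in total output: 12.75 − 25.5 = −12.75.

Total output falls by 12.75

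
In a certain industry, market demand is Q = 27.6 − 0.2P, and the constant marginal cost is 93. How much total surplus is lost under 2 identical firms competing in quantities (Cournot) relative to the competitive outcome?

DWL = 22.5

Inverting demand: P = 138 − 5Q.
Competitive firms price at marginal cost: P = 93, giving Q = 9.
In a 2-firm Cournot equilibrium, symmetry and the first-order condition give q = (138 − 93)/(15) = 3. So Q = 6 and P = 108.
DWL is the triangle between Q = 6 and Q = 9: ½·(9 − 6)·(108 − 93) = 22.5.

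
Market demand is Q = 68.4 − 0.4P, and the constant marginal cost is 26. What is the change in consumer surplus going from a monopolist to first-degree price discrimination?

Consumer surplus falls by 1051.25

Inverting demand: P = 171 − 2.5Q.
Monopoly sets MR = MC: 171 − 5Q = 26 ⇒ Q = 29, P = 171 − 2.5·29 = 98.5.
CS = ½·(171 − 98.5)·29 = 1051.25.
A perfectly discriminating monopolist sells every unit with P(Q) ≥ MC(Q), so output equals the competitive quantity Q = 58. Each buyer pays their reservation price, so CS = 0 and the firm captures all surplus.
CS = 0.
Change in consumer surplus: 0 − 1051.25 = −1051.25.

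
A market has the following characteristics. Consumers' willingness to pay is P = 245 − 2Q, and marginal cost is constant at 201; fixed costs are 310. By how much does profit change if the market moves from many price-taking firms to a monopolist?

Perfect competition: P = MC = 201, so 245 − 2Q = 201 and Q = 22.
Profit = (201 − 201)·22 − 310 = −310.
A monopolist chooses Q where MR = MC. MR = 245 − 4Q; setting this equal to 201 gives Q = 11 and P = 223.
Profit = (223 − 201)·11 − 310 = −68.
Change in profit: −68 − −310 = 242.

π rises by 242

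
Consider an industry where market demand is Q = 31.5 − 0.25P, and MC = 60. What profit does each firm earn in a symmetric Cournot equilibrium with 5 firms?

Inverting demand: P = 126 − 4Q.
With 5 symmetric Cournot firms, each firm's FOC gives 126 − 24q = 60, so q = 2.75, Q = 5·2.75 = 13.75, and P = 71.
Each firm's profit = (71 − 60)·2.75 = 30.25.

π_i = 30.25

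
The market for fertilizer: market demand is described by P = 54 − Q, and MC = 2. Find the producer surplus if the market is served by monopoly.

PS = 676

Monopoly sets MR = MC: 54 − 2Q = 2 ⇒ Q = 26, P = 54 − 26 = 28.
PS = (28 − 2)·26 = 676.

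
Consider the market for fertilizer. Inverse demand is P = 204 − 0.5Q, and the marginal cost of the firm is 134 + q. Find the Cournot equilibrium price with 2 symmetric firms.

P = 176

Cournot with 2 identical firms: the symmetric best-response condition is 204 − 1.5q = 134 + q. Each firm produces q = 28, total output Q = 56, price P = 176.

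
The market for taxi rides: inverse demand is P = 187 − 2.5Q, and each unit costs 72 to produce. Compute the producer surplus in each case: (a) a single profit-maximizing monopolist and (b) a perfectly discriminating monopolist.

Monopoly: PS = 1322.5; Perfect PD: PS = 2645

The monopolist equates marginal revenue to marginal cost: 187 − 5Q = 72, so Q = 23. From demand, P = 129.5.
PS = (129.5 − 72)·23 = 1322.5.
With perfect price discrimination, output is the efficient level Q = 46 (where demand meets MC), but every buyer pays their willingness to pay: CS = 0 and PS = total surplus.
PS = ½·(187 − 72)·46 = 2645.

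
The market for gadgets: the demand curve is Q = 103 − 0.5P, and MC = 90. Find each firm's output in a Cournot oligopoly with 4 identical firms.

Inverting demand: P = 206 − 2Q.
With 4 symmetric Cournot firms, each firm's FOC gives 206 − 10q = 90, so q = 11.6, Q = 4·11.6 = 46.4, and P = 113.2.

q_i = 11.6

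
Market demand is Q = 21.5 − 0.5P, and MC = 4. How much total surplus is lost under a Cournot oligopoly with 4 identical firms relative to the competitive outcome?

Inverting demand: P = 43 − 2Q.
Under competition P = MC = 4, so Q = (43 − 4)/2 = 19.5.
In a 4-firm Cournot equilibrium, symmetry and the first-order condition give q = (43 − 4)/(10) = 3.9. So Q = 15.6 and P = 11.8.
DWL is the triangle between Q = 15.6 and Q = 19.5: ½·(19.5 − 15.6)·(11.8 − 4) = 15.21.

DWL = 15.21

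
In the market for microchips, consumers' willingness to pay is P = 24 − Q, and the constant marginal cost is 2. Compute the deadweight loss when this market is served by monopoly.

Perfect competition: P = MC = 2, so 24 − Q = 2 and Q = 22.
Monopoly sets MR = MC: 24 − 2Q = 2 ⇒ Q = 11, P = 24 − 11 = 13.
DWL is the triangle between Q = 11 and Q = 22: ½·(22 − 11)·(13 − 2) = 60.5.

DWL = 60.5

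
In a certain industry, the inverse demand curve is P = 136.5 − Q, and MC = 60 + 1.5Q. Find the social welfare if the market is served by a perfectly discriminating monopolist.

TS = 1170.45

Under first-degree price discrimination the firm charges each unit its demand price and produces up to where P = MC, i.e. Q = 30.6. Consumer surplus is zero; producer surplus equals total surplus.
TS = 1170.45 (equal to competitive TS).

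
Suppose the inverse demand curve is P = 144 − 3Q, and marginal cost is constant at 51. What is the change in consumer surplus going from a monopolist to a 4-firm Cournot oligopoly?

The monopolist equates marginal revenue to marginal cost: 144 − 6Q = 51, so Q = 15.5. From demand, P = 97.5.
CS = ½·(144 − 97.5)·15.5 = 360.375.
With 4 symmetric Cournot firms, each firm's FOC gives 144 − 15q = 51, so q = 6.2, Q = 4·6.2 = 24.8, and P = 69.6.
CS = ½·(144 − 69.6)·24.8 = 922.56.
Change in consumer surplus: 922.56 − 360.375 = 562.185.

CS rises by 562.185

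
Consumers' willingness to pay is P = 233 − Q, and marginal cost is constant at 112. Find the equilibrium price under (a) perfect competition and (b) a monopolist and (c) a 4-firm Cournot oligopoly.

Perfect competition: P = MC = 112, so 233 − Q = 112 and Q = 121.
The monopolist equates marginal revenue to marginal cost: 233 − 2Q = 112, so Q = 60.5. From demand, P = 172.5.
In a 4-firm Cournot equilibrium, symmetry and the first-order condition give q = (233 − 112)/(5) = 24.2. So Q = 96.8 and P = 136.2.

Competition: P = 112; Monopoly: P = 172.5; Cournot: P = 136.2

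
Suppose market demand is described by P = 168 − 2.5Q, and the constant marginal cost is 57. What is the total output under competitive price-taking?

Q = 44.4

Under competition P = MC = 57, so Q = (168 − 57)/2.5 = 44.4.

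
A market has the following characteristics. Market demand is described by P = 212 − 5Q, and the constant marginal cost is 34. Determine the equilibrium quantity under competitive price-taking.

Q = 35.6

Perfect competition: P = MC = 34, so 212 − 5Q = 34 and Q = 35.6.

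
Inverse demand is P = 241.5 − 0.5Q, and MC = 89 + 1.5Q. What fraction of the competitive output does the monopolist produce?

A monopolist chooses Q where MR = MC. MR = 241.5 − Q; setting this equal to 89 + 1.5Q gives Q = 61 and P = 211.
Under competition P = MC: 241.5 − 0.5Q = 89 + 1.5Q ⇒ Q = 76.25, P = 203.375.
Ratio Q_m/Q_c = 61/76.25 = 0.8.

Q_m/Q_c = 0.8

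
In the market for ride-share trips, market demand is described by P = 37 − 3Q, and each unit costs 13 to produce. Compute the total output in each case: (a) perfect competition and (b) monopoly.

Perfect competition: P = MC = 13, so 37 − 3Q = 13 and Q = 8.
The monopolist equates marginal revenue to marginal cost: 37 − 6Q = 13, so Q = 4. From demand, P = 25.

Competition: Q = 8; Monopoly: Q = 4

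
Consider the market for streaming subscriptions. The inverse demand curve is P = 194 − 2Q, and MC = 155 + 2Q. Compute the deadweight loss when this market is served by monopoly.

Under competition P = MC: 194 − 2Q = 155 + 2Q ⇒ Q = 9.75, P = 174.5.
Monopoly sets MR = MC: 194 − 4Q = 155 + 2Q ⇒ Q = 6.5, P = 194 − 2·6.5 = 181.
CS = ½·(194 − 174.5)·9.75 = 1521/16; PS = (174.5·9.75 − 155·9.75 − ½·2·9.75²) = 1521/16; TS = 190.125.
CS = ½·(194 − 181)·6.5 = 42.25; PS = (181·6.5 − 155·6.5 − ½·2·6.5²) = 126.75; TS = 169.
DWL = 190.125 − 169 = 21.125.

DWL = 21.125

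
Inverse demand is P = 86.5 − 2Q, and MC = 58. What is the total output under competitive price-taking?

Perfect competition: P = MC = 58, so 86.5 − 2Q = 58 and Q = 14.25.

Q = 14.25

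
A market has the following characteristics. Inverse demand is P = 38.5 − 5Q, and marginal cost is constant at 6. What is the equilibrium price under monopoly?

The monopolist equates marginal revenue to marginal cost: 38.5 − 10Q = 6, so Q = 3.25. From demand, P = 22.25.

P = 22.25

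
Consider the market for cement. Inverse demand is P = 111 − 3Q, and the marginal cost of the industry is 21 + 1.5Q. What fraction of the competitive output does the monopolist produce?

A monopolist chooses Q where MR = MC. MR = 111 − 6Q; setting this equal to 21 + 1.5Q gives Q = 12 and P = 75.
Under competition P = MC: 111 − 3Q = 21 + 1.5Q ⇒ Q = 20, P = 51.
Ratio Q_m/Q_c = 12/20 = 0.6.

Q_m/Q_c = 0.6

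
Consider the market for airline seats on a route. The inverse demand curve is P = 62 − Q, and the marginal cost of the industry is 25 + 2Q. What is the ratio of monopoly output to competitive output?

The monopolist equates marginal revenue to marginal cost: 62 − 2Q = 25 + 2Q, so Q = 9.25. From demand, P = 52.75.
Under competition P = MC: 62 − Q = 25 + 2Q ⇒ Q = 37/3, P = 149/3.
Ratio Q_m/Q_c = 9.25/(37/3) = 0.75.

Q_m/Q_c = 0.75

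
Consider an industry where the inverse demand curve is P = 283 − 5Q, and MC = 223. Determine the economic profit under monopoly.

Profit = 180

Monopoly sets MR = MC: 283 − 10Q = 223 ⇒ Q = 6, P = 283 − 5·6 = 253.
Profit = (253 − 223)·6 = 180.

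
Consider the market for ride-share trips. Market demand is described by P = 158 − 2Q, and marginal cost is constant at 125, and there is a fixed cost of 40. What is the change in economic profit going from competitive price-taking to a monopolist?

Economic profit rises by 136.125

Under competition P = MC = 125, so Q = (158 − 125)/2 = 16.5.
Profit = (125 − 125)·16.5 − 40 = −40.
A monopolist chooses Q where MR = MC. MR = 158 − 4Q; setting this equal to 125 gives Q = 8.25 and P = 141.5.
Profit = (141.5 − 125)·8.25 − 40 = 96.125.
Change in economic profit: 96.125 − −40 = 136.125.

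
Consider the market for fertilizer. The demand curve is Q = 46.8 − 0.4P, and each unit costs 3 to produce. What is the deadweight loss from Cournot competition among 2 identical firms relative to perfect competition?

DWL = 288.8

Inverting demand: P = 117 − 2.5Q.
Competitive firms price at marginal cost: P = 3, giving Q = 45.6.
With 2 symmetric Cournot firms, each firm's FOC gives 117 − 7.5q = 3, so q = 15.2, Q = 2·15.2 = 30.4, and P = 41.
DWL is the triangle between Q = 30.4 and Q = 45.6: ½·(45.6 − 30.4)·(41 − 3) = 288.8.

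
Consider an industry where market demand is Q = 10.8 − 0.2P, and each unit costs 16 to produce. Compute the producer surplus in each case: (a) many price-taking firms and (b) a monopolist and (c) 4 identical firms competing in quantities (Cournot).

Competition: PS = 0; Monopoly: PS = 72.2; Cournot: PS = 46.208

Inverting demand: P = 54 − 5Q.
Perfect competition: P = MC = 16, so 54 − 5Q = 16 and Q = 7.6.
PS = (16 − 16)·7.6 = 0.
The monopolist equates marginal revenue to marginal cost: 54 − 10Q = 16, so Q = 3.8. From demand, P = 35.
PS = (35 − 16)·3.8 = 72.2.
With 4 symmetric Cournot firms, each firm's FOC gives 54 − 25q = 16, so q = 1.52, Q = 4·1.52 = 6.08, and P = 23.6.
PS = (23.6 − 16)·6.08 = 46.208.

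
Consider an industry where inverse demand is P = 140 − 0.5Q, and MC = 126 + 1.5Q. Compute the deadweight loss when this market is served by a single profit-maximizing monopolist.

DWL = 1.96

Under competition P = MC: 140 − 0.5Q = 126 + 1.5Q ⇒ Q = 7, P = 136.5.
A monopolist chooses Q where MR = MC. MR = 140 − Q; setting this equal to 126 + 1.5Q gives Q = 5.6 and P = 137.2.
CS = ½·(140 − 136.5)·7 = 12.25; PS = (136.5·7 − 126·7 − ½·1.5·7²) = 36.75; TS = 49.
CS = ½·(140 − 137.2)·5.6 = 7.84; PS = (137.2·5.6 − 126·5.6 − ½·1.5·5.6²) = 39.2; TS = 47.04.
DWL = 49 − 47.04 = 1.96.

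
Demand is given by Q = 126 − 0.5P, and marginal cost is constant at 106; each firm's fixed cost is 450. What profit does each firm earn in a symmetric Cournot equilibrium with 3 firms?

Inverting demand: P = 252 − 2Q.
In a 3-firm Cournot equilibrium, symmetry and the first-order condition give q = (252 − 106)/(8) = 18.25. So Q = 54.75 and P = 142.5.
Each firm's profit = (142.5 − 106)·18.25 − 450 = 216.125.

π_i = 216.125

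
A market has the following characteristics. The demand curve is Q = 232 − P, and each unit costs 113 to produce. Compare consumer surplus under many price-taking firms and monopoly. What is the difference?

CS falls by 5310.375

Inverting demand: P = 232 − Q.
Under competition P = MC = 113, so Q = (232 − 113)/1 = 119.
CS = ½·(232 − 113)·119 = 7080.5.
A monopolist chooses Q where MR = MC. MR = 232 − 2Q; setting this equal to 113 gives Q = 59.5 and P = 172.5.
CS = ½·(232 − 172.5)·59.5 = 1770.125.
Change in consumer surplus: 1770.125 − 7080.5 = −5310.375.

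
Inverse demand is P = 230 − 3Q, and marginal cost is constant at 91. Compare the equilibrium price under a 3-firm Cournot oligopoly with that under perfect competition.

With 3 symmetric Cournot firms, each firm's FOC gives 230 − 12q = 91, so q = 139/12, Q = 3·139/12 = 34.75, and P = 125.75.
Perfect competition: P = MC = 91, so 230 − 3Q = 91 and Q = 139/3.

Cournot: P = 125.75; Competition: P = 91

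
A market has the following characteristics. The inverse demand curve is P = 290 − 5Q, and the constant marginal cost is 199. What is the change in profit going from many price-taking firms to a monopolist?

Perfect competition: P = MC = 199, so 290 − 5Q = 199 and Q = 18.2.
Profit = (199 − 199)·18.2 = 0.
The monopolist equates marginal revenue to marginal cost: 290 − 10Q = 199, so Q = 9.1. From demand, P = 244.5.
Profit = (244.5 − 199)·9.1 = 414.05.
Change in profit: 414.05 − 0 = 414.05.

π rises by 414.05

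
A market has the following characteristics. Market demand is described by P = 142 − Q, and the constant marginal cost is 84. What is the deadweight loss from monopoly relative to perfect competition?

Perfect competition: P = MC = 84, so 142 − Q = 84 and Q = 58.
The monopolist equates marginal revenue to marginal cost: 142 − 2Q = 84, so Q = 29. From demand, P = 113.
DWL is the triangle between Q = 29 and Q = 58: ½·(58 − 29)·(113 − 84) = 420.5.

DWL = 420.5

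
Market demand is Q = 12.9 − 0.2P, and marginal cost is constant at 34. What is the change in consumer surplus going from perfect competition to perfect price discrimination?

Inverting demand: P = 64.5 − 5Q.
Perfect competition: P = MC = 34, so 64.5 − 5Q = 34 and Q = 6.1.
CS = ½·(64.5 − 34)·6.1 = 93.025.
A perfectly discriminating monopolist sells every unit with P(Q) ≥ MC(Q), so output equals the competitive quantity Q = 6.1. Each buyer pays their reservation price, so CS = 0 and the firm captures all surplus.
CS = 0.
Change in consumer surplus: 0 − 93.025 = −93.025.

CS falls by 93.025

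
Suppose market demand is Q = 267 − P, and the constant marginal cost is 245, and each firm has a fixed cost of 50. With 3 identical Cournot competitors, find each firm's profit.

Inverting demand: P = 267 − Q.
Cournot with 3 identical firms: the symmetric best-response condition is 267 − 4q = 245. Each firm produces q = 5.5, total output Q = 16.5, price P = 250.5.
Each firm's profit = (250.5 − 245)·5.5 − 50 = −19.75.

π_i = −19.75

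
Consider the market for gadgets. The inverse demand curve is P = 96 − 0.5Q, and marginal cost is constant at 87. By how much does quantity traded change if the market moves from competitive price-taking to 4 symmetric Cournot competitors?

Q falls by 3.6

Competitive firms price at marginal cost: P = 87, giving Q = 18.
With 4 symmetric Cournot firms, each firm's FOC gives 96 − 2.5q = 87, so q = 3.6, Q = 4·3.6 = 14.4, and P = 88.8.
Change in quantity traded: 14.4 − 18 = −3.6.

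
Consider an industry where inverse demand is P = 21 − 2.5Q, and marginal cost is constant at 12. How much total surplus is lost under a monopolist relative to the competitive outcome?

DWL = 4.05

Under competition P = MC = 12, so Q = (21 − 12)/2.5 = 3.6.
Monopoly sets MR = MC: 21 − 5Q = 12 ⇒ Q = 1.8, P = 21 − 2.5·1.8 = 16.5.
DWL is the triangle between Q = 1.8 and Q = 3.6: ½·(3.6 − 1.8)·(16.5 − 12) = 4.05.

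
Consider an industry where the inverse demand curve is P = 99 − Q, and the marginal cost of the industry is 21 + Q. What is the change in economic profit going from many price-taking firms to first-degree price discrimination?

π rises by 760.5

Under competition P = MC: 99 − Q = 21 + Q ⇒ Q = 39, P = 60.
Profit = 60·39 − (21·39 + ½·1·39²) = 760.5.
Under first-degree price discrimination the firm charges each unit its demand price and produces up to where P = MC, i.e. Q = 39. Consumer surplus is zero; producer surplus equals total surplus.
PS equals the full surplus area, 1521. Profit = 1521 = 1521.
Change in economic profit: 1521 − 760.5 = 760.5.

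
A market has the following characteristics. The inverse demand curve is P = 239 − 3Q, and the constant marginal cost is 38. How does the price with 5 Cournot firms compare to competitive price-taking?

Cournot with 5 identical firms: the symmetric best-response condition is 239 − 18q = 38. Each firm produces q = 67/6, total output Q = 335/6, price P = 71.5.
Competitive firms price at marginal cost: P = 38, giving Q = 67.

Cournot: P = 71.5; Competition: P = 38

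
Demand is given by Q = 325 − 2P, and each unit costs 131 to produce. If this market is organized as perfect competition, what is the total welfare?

TS = 992.25

Inverting demand: P = 162.5 − 0.5Q.
Perfect competition: P = MC = 131, so 162.5 − 0.5Q = 131 and Q = 63.
CS = ½·(162.5 − 131)·63 = 992.25; PS = (131 − 131)·63 = 0; TS = 992.25.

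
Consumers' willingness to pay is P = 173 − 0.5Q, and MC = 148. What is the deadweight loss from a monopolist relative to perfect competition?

Perfect competition: P = MC = 148, so 173 − 0.5Q = 148 and Q = 50.
A monopolist chooses Q where MR = MC. MR = 173 − Q; setting this equal to 148 gives Q = 25 and P = 160.5.
DWL is the triangle between Q = 25 and Q = 50: ½·(50 − 25)·(160.5 − 148) = 156.25.

DWL = 156.25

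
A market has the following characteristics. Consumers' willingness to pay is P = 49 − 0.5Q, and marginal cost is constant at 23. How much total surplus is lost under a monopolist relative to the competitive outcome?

DWL = 169

Competitive firms price at marginal cost: P = 23, giving Q = 52.
The monopolist equates marginal revenue to marginal cost: 49 − Q = 23, so Q = 26. From demand, P = 36.
DWL is the triangle between Q = 26 and Q = 52: ½·(52 − 26)·(36 − 23) = 169.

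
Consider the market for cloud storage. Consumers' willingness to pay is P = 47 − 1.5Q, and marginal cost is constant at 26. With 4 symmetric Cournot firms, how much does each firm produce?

q_i = 2.8

In a 4-firm Cournot equilibrium, symmetry and the first-order condition give q = (47 − 26)/(7.5) = 2.8. So Q = 11.2 and P = 30.2.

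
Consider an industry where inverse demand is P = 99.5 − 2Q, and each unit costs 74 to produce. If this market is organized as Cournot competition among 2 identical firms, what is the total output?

Q = 8.5

With 2 symmetric Cournot firms, each firm's FOC gives 99.5 − 6q = 74, so q = 4.25, Q = 2·4.25 = 8.5, and P = 82.5.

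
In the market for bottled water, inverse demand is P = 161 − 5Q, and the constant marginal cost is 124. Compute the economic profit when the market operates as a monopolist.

Profit = 68.45

The monopolist equates marginal revenue to marginal cost: 161 − 10Q = 124, so Q = 3.7. From demand, P = 142.5.
Profit = (142.5 − 124)·3.7 = 68.45.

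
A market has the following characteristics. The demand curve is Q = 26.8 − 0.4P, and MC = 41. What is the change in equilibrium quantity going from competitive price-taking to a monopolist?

Inverting demand: P = 67 − 2.5Q.
Perfect competition: P = MC = 41, so 67 − 2.5Q = 41 and Q = 10.4.
The monopolist equates marginal revenue to marginal cost: 67 − 5Q = 41, so Q = 5.2. From demand, P = 54.
Change in equilibrium quantity: 5.2 − 10.4 = −5.2.

Q falls by 5.2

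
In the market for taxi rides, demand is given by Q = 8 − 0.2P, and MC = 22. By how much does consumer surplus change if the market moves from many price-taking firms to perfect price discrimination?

Consumer surplus falls by 32.4

Inverting demand: P = 40 − 5Q.
Competitive firms price at marginal cost: P = 22, giving Q = 3.6.
CS = ½·(40 − 22)·3.6 = 32.4.
Under first-degree price discrimination the firm charges each unit its demand price and produces up to where P = MC, i.e. Q = 3.6. Consumer surplus is zero; producer surplus equals total surplus.
CS = 0.
Change in consumer surplus: 0 − 32.4 = −32.4.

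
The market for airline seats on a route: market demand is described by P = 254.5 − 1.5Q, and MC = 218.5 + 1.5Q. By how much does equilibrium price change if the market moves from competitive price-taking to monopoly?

Under competition P = MC: 254.5 − 1.5Q = 218.5 + 1.5Q ⇒ Q = 12, P = 236.5.
A monopolist chooses Q where MR = MC. MR = 254.5 − 3Q; setting this equal to 218.5 + 1.5Q gives Q = 8 and P = 242.5.
Change in equilibrium price: 242.5 − 236.5 = 6.

Equilibrium price rises by 6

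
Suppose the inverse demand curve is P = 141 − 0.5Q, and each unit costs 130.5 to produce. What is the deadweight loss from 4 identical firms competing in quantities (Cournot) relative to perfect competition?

Perfect competition: P = MC = 130.5, so 141 − 0.5Q = 130.5 and Q = 21.
In a 4-firm Cournot equilibrium, symmetry and the first-order condition give q = (141 − 130.5)/(2.5) = 4.2. So Q = 16.8 and P = 132.6.
DWL is the triangle between Q = 16.8 and Q = 21: ½·(21 − 16.8)·(132.6 − 130.5) = 4.41.

DWL = 4.41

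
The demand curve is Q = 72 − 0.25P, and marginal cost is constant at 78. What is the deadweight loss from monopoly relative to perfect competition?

DWL = 1378.125

Inverting demand: P = 288 − 4Q.
Perfect competition: P = MC = 78, so 288 − 4Q = 78 and Q = 52.5.
The monopolist equates marginal revenue to marginal cost: 288 − 8Q = 78, so Q = 26.25. From demand, P = 183.
DWL is the triangle between Q = 26.25 and Q = 52.5: ½·(52.5 − 26.25)·(183 − 78) = 1378.125.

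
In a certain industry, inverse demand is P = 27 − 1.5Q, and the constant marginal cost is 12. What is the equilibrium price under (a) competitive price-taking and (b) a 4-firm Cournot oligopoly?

Perfect competition: P = MC = 12, so 27 − 1.5Q = 12 and Q = 10.
With 4 symmetric Cournot firms, each firm's FOC gives 27 − 7.5q = 12, so q = 2, Q = 4·2 = 8, and P = 15.

Competition: P = 12; Cournot: P = 15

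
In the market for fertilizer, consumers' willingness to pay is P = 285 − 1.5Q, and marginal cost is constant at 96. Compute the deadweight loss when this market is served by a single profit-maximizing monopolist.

Perfect competition: P = MC = 96, so 285 − 1.5Q = 96 and Q = 126.
A monopolist chooses Q where MR = MC. MR = 285 − 3Q; setting this equal to 96 gives Q = 63 and P = 190.5.
DWL is the triangle between Q = 63 and Q = 126: ½·(126 − 63)·(190.5 − 96) = 2976.75.

DWL = 2976.75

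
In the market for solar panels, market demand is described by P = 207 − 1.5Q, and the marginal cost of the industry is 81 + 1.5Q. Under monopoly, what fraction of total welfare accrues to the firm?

PS/TS = 0.75

A monopolist chooses Q where MR = MC. MR = 207 − 3Q; setting this equal to 81 + 1.5Q gives Q = 28 and P = 165.
CS = ½·(207 − 165)·28 = 588.
PS = P·Q − VC(Q) = 165·28 − (81·28 + ½·1.5·28²) = 1764.
Share captured = PS/TS = 1764/2352 = 0.75.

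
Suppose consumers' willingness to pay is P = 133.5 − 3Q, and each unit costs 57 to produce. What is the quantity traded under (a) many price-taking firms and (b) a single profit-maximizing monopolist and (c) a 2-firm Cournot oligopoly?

Competition: Q = 25.5; Monopoly: Q = 12.75; Cournot: Q = 17

Under competition P = MC = 57, so Q = (133.5 − 57)/3 = 25.5.
A monopolist chooses Q where MR = MC. MR = 133.5 − 6Q; setting this equal to 57 gives Q = 12.75 and P = 95.25.
With 2 symmetric Cournot firms, each firm's FOC gives 133.5 − 9q = 57, so q = 8.5, Q = 2·8.5 = 17, and P = 82.5.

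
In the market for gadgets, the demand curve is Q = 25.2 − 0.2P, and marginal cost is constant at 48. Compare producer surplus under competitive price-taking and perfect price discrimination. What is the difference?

Producer surplus rises by 608.4

Inverting demand: P = 126 − 5Q.
Under competition P = MC = 48, so Q = (126 − 48)/5 = 15.6.
PS = (48 − 48)·15.6 = 0.
A perfectly discriminating monopolist sells every unit with P(Q) ≥ MC(Q), so output equals the competitive quantity Q = 15.6. Each buyer pays their reservation price, so CS = 0 and the firm captures all surplus.
PS = ½·(126 − 48)·15.6 = 608.4.
Change in producer surplus: 608.4 − 0 = 608.4.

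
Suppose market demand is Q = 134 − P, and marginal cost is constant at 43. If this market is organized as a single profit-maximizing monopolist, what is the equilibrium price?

Inverting demand: P = 134 − Q.
Monopoly sets MR = MC: 134 − 2Q = 43 ⇒ Q = 45.5, P = 134 − 45.5 = 88.5.

P = 88.5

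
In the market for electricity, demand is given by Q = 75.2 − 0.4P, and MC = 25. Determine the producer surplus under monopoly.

PS = 2656.9

Inverting demand: P = 188 − 2.5Q.
Monopoly sets MR = MC: 188 − 5Q = 25 ⇒ Q = 32.6, P = 188 − 2.5·32.6 = 106.5.
PS = (106.5 − 25)·32.6 = 2656.9.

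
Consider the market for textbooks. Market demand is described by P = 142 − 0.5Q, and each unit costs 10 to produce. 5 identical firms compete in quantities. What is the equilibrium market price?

Cournot with 5 identical firms: the symmetric best-response condition is 142 − 3q = 10. Each firm produces q = 44, total output Q = 220, price P = 32.

P = 32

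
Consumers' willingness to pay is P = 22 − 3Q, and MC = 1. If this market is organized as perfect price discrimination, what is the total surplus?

Under first-degree price discrimination the firm charges each unit its demand price and produces up to where P = MC, i.e. Q = 7. Consumer surplus is zero; producer surplus equals total surplus.
TS = 73.5 (equal to competitive TS).

TS = 73.5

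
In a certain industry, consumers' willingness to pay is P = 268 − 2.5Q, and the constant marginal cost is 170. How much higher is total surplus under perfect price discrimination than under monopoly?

Monopoly sets MR = MC: 268 − 5Q = 170 ⇒ Q = 19.6, P = 268 − 2.5·19.6 = 219.
CS = ½·(268 − 219)·19.6 = 480.2; PS = (219 − 170)·19.6 = 960.4; TS = 1440.6.
A perfectly discriminating monopolist sells every unit with P(Q) ≥ MC(Q), so output equals the competitive quantity Q = 39.2. Each buyer pays their reservation price, so CS = 0 and the firm captures all surplus.
TS = 1920.8 (equal to competitive TS).
Change in total surplus: 1920.8 − 1440.6 = 480.2.

TS rises by 480.2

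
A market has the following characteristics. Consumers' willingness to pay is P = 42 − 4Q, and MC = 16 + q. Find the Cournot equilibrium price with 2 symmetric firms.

Cournot with 2 identical firms: the symmetric best-response condition is 42 − 12q = 16 + q. Each firm produces q = 2, total output Q = 4, price P = 26.

P = 26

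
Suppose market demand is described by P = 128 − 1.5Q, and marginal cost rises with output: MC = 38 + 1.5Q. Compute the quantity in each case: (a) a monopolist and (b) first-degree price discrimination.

Monopoly: Q = 20; Perfect PD: Q = 30

The monopolist equates marginal revenue to marginal cost: 128 − 3Q = 38 + 1.5Q, so Q = 20. From demand, P = 98.
With perfect price discrimination, output is the efficient level Q = 30 (where demand meets MC), but every buyer pays their willingness to pay: CS = 0 and PS = total surplus.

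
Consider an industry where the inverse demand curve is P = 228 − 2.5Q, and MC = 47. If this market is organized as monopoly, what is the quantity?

Q = 36.2

Monopoly sets MR = MC: 228 − 5Q = 47 ⇒ Q = 36.2, P = 228 − 2.5·36.2 = 137.5.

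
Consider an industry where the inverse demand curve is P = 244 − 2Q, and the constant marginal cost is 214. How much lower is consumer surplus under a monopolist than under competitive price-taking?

Consumer surplus falls by 168.75

Competitive firms price at marginal cost: P = 214, giving Q = 15.
CS = ½·(244 − 214)·15 = 225.
A monopolist chooses Q where MR = MC. MR = 244 − 4Q; setting this equal to 214 gives Q = 7.5 and P = 229.
CS = ½·(244 − 229)·7.5 = 56.25.
Change in consumer surplus: 56.25 − 225 = −168.75.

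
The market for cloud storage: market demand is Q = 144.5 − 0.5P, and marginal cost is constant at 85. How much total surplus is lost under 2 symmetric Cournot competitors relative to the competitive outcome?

Inverting demand: P = 289 − 2Q.
Perfect competition: P = MC = 85, so 289 − 2Q = 85 and Q = 102.
In a 2-firm Cournot equilibrium, symmetry and the first-order condition give q = (289 − 85)/(6) = 34. So Q = 68 and P = 153.
DWL is the triangle between Q = 68 and Q = 102: ½·(102 − 68)·(153 − 85) = 1156.

DWL = 1156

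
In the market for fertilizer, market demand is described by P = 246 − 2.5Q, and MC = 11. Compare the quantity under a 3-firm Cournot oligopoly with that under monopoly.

With 3 symmetric Cournot firms, each firm's FOC gives 246 − 10q = 11, so q = 23.5, Q = 3·23.5 = 70.5, and P = 69.75.
A monopolist chooses Q where MR = MC. MR = 246 − 5Q; setting this equal to 11 gives Q = 47 and P = 128.5.

Cournot: Q = 70.5; Monopoly: Q = 47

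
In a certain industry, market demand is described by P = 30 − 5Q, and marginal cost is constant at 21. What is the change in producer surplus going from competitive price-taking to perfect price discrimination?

PS rises by 8.1

Under competition P = MC = 21, so Q = (30 − 21)/5 = 1.8.
PS = (21 − 21)·1.8 = 0.
A perfectly discriminating monopolist sells every unit with P(Q) ≥ MC(Q), so output equals the competitive quantity Q = 1.8. Each buyer pays their reservation price, so CS = 0 and the firm captures all surplus.
PS = ½·(30 − 21)·1.8 = 8.1.
Change in producer surplus: 8.1 − 0 = 8.1.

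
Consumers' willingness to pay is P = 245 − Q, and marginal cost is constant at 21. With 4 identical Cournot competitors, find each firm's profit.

π_i = 2007.04

Cournot with 4 identical firms: the symmetric best-response condition is 245 − 5q = 21. Each firm produces q = 44.8, total output Q = 179.2, price P = 65.8.
Each firm's profit = (65.8 − 21)·44.8 = 2007.04.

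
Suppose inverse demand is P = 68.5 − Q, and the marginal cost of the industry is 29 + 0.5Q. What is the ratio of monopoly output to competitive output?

Q_m/Q_c = 0.6

Monopoly sets MR = MC: 68.5 − 2Q = 29 + 0.5Q ⇒ Q = 15.8, P = 68.5 − 15.8 = 52.7.
Under competition P = MC: 68.5 − Q = 29 + 0.5Q ⇒ Q = 79/3, P = 253/6.
Ratio Q_m/Q_c = 15.8/(79/3) = 0.6.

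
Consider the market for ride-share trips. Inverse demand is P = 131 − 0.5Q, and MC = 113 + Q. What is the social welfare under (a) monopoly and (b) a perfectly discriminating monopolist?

A monopolist chooses Q where MR = MC. MR = 131 − Q; setting this equal to 113 + Q gives Q = 9 and P = 126.5.
CS = ½·(131 − 126.5)·9 = 20.25; PS = (126.5·9 − 113·9 − ½·1·9²) = 81; TS = 101.25.
With perfect price discrimination, output is the efficient level Q = 12 (where demand meets MC), but every buyer pays their willingness to pay: CS = 0 and PS = total surplus.
TS = 108 (equal to competitive TS).

Monopoly: TS = 101.25; Perfect PD: TS = 108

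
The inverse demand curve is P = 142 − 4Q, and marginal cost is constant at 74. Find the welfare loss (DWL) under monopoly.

Competitive firms price at marginal cost: P = 74, giving Q = 17.
A monopolist chooses Q where MR = MC. MR = 142 − 8Q; setting this equal to 74 gives Q = 8.5 and P = 108.
DWL is the triangle between Q = 8.5 and Q = 17: ½·(17 − 8.5)·(108 − 74) = 144.5.

DWL = 144.5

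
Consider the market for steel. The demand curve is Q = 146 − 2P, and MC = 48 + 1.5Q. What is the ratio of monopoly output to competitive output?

Q_m/Q_c = 0.8

Inverting demand: P = 73 − 0.5Q.
A monopolist chooses Q where MR = MC. MR = 73 − Q; setting this equal to 48 + 1.5Q gives Q = 10 and P = 68.
Competitive equilibrium sets price equal to marginal cost: 73 − 0.5Q = 48 + 1.5Q, so Q = 12.5 and P = 66.75.
Ratio Q_m/Q_c = 10/12.5 = 0.8.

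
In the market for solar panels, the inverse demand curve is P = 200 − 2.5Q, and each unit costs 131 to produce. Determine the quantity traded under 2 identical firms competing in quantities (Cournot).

Q = 18.4

In a 2-firm Cournot equilibrium, symmetry and the first-order condition give q = (200 − 131)/(7.5) = 9.2. So Q = 18.4 and P = 154.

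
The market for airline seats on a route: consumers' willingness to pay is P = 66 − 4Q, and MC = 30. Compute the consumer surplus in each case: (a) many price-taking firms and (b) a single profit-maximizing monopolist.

Competition: CS = 162; Monopoly: CS = 40.5

Competitive firms price at marginal cost: P = 30, giving Q = 9.
CS = ½·(66 − 30)·9 = 162.
The monopolist equates marginal revenue to marginal cost: 66 − 8Q = 30, so Q = 4.5. From demand, P = 48.
CS = ½·(66 − 48)·4.5 = 40.5.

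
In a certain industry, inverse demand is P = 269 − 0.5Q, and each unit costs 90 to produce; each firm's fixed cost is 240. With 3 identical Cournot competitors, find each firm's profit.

π_i = 3765.125

Cournot with 3 identical firms: the symmetric best-response condition is 269 − 2q = 90. Each firm produces q = 89.5, total output Q = 268.5, price P = 134.75.
Each firm's profit = (134.75 − 90)·89.5 − 240 = 3765.125.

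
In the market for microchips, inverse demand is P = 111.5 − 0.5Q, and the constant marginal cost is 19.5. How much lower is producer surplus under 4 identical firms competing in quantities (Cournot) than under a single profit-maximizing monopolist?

Monopoly sets MR = MC: 111.5 − Q = 19.5 ⇒ Q = 92, P = 111.5 − 0.5·92 = 65.5.
PS = (65.5 − 19.5)·92 = 4232.
In a 4-firm Cournot equilibrium, symmetry and the first-order condition give q = (111.5 − 19.5)/(2.5) = 36.8. So Q = 147.2 and P = 37.9.
PS = (37.9 − 19.5)·147.2 = 2708.48.
Change in producer surplus: 2708.48 − 4232 = −1523.52.

PS falls by 1523.52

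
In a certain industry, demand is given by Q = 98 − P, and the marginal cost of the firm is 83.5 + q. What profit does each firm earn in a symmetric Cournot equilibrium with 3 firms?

Inverting demand: P = 98 − Q.
In a 3-firm Cournot equilibrium, symmetry and the first-order condition give q = (98 − 83.5)/(5) = 2.9. So Q = 8.7 and P = 89.3.
Each firm's profit = 89.3·2.9 − (83.5·2.9 + ½·1·2.9²) = 12.615.

π_i = 12.615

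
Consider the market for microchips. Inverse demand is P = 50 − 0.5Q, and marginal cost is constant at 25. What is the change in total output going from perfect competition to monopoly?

Total output falls by 25

Perfect competition: P = MC = 25, so 50 − 0.5Q = 25 and Q = 50.
Monopoly sets MR = MC: 50 − Q = 25 ⇒ Q = 25, P = 50 − 0.5·25 = 37.5.
Change in total output: 25 − 50 = −25.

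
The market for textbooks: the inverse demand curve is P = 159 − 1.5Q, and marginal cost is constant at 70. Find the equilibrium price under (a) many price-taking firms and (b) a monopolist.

Competitive firms price at marginal cost: P = 70, giving Q = 178/3.
A monopolist chooses Q where MR = MC. MR = 159 − 3Q; setting this equal to 70 gives Q = 89/3 and P = 114.5.

Competition: P = 70; Monopoly: P = 114.5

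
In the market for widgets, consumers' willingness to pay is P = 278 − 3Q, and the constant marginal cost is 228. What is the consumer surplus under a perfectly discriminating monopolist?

CS = 0

With perfect price discrimination, output is the efficient level Q = 50/3 (where demand meets MC), but every buyer pays their willingness to pay: CS = 0 and PS = total surplus.
CS = 0.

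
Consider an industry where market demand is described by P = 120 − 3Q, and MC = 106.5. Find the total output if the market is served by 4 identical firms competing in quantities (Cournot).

Cournot with 4 identical firms: the symmetric best-response condition is 120 − 15q = 106.5. Each firm produces q = 0.9, total output Q = 3.6, price P = 109.2.

Q = 3.6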